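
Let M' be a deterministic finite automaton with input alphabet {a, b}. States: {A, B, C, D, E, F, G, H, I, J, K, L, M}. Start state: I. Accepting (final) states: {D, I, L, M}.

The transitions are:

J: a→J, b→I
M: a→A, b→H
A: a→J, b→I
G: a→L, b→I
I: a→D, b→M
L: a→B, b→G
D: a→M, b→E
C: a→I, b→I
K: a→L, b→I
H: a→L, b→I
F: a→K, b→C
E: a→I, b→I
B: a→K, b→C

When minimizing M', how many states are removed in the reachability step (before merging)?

Starting at I and following transitions, the reachable set is {A, B, C, D, E, G, H, I, J, K, L, M}. That leaves F unreachable — 1 in total.

1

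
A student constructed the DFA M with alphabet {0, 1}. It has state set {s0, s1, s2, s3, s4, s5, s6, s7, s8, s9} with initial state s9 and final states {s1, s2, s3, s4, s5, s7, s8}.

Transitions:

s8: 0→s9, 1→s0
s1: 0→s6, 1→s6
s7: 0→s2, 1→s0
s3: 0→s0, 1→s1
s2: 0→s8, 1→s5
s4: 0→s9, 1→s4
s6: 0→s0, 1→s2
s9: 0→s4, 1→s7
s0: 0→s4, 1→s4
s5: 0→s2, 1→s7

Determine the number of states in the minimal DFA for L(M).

States {s1,s3,s6} cannot be reached from the start state, so discard them.
P0 = {s2,s4,s5,s7,s8} | {s0,s9}.
On input 0, block {s2,s4,s5,s7,s8} splits into {s2,s5,s7} and {s4,s8}.
Split {s2,s5,s7} by δ(·,0) → {s5,s7} and {s2}.
Split {s5,s7} by δ(·,1) → {s5} and {s7}.
On input 1, block {s0,s9} splits into {s0} and {s9}.
On input 1, block {s4,s8} splits into {s4} and {s8}.
The partition is now stable with 7 blocks: {s5} | {s0} | {s4} | {s2} | {s7} | {s9} | {s8}.

7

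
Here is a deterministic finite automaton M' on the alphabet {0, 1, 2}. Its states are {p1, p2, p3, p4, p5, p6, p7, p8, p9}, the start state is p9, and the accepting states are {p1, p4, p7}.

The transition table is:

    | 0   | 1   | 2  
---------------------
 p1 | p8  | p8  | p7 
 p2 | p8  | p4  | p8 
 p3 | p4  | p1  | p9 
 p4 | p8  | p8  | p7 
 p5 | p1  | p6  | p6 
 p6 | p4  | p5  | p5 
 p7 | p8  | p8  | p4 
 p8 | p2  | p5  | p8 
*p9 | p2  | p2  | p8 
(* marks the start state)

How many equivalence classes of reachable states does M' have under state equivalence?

5

Reachable states from the start: {p1,p2,p4,p5,p6,p7,p8,p9}. Unreachable: {p3} — drop them.
P0 = {p1,p4,p7} | {p2,p5,p6,p8,p9}.
Split {p2,p5,p6,p8,p9} by δ(·,0) → {p2,p8,p9} and {p5,p6}.
Split {p2,p8,p9} by δ(·,1) → {p2} and {p8} and {p9}.
The partition is now stable with 5 blocks: {p1,p4,p7} | {p2} | {p5,p6} | {p8} | {p9}.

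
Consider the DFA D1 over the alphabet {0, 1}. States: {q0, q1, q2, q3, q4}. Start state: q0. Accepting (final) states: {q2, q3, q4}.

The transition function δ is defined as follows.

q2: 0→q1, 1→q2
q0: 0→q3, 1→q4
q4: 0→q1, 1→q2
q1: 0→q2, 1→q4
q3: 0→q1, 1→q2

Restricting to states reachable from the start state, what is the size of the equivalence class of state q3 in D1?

All states are reachable from the start state.
Start with accepting vs non-accepting: {q2,q3,q4} | {q0,q1}.
Stable partition: {q2,q3,q4} | {q0,q1} — 2 equivalence classes.
The equivalence class containing q3 is {q2,q3,q4}, of size 3.

3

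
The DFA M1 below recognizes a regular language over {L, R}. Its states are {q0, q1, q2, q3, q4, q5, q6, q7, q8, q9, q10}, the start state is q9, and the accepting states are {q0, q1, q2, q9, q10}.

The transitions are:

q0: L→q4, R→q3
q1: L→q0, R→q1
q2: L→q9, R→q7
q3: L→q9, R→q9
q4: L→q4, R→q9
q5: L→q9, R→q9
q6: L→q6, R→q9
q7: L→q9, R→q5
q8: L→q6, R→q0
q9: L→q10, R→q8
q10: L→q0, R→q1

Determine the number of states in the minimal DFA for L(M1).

States {q2,q5,q7} cannot be reached from the start state, so discard them.
P0 = {q0,q1,q9,q10} | {q3,q4,q6,q8}.
On input L, block {q0,q1,q9,q10} splits into {q1,q9,q10} and {q0}.
On input L, block {q1,q9,q10} splits into {q1,q10} and {q9}.
Split {q3,q4,q6,q8} by δ(·,L) → {q4,q6,q8} and {q3}.
On input R, block {q4,q6,q8} splits into {q4,q6} and {q8}.
No further refinement is possible. Final partition (6 blocks): {q1,q10} | {q4,q6} | {q0} | {q9} | {q3} | {q8}.

6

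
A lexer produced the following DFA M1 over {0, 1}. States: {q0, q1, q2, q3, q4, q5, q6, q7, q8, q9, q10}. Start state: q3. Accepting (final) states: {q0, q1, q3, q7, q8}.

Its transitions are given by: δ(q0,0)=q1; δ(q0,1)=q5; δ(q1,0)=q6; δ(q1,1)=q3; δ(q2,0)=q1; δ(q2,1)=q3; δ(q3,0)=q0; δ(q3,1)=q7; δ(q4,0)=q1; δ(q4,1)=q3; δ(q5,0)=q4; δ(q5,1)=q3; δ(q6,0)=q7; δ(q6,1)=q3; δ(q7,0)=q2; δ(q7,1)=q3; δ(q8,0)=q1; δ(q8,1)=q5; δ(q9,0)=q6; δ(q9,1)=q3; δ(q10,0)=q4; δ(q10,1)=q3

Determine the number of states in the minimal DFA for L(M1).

5

First remove the unreachable states {q8,q9,q10}; 8 states remain.
P0 = {q0,q1,q3,q7} | {q2,q4,q5,q6}.
On input 0, block {q0,q1,q3,q7} splits into {q0,q3} and {q1,q7}.
On input 0, block {q0,q3} splits into {q0} and {q3}.
Refine {q2,q4,q5,q6} on symbol 0: members go to different blocks, giving {q2,q4,q6} and {q5}.
The partition is now stable with 5 blocks: {q0} | {q2,q4,q6} | {q1,q7} | {q3} | {q5}.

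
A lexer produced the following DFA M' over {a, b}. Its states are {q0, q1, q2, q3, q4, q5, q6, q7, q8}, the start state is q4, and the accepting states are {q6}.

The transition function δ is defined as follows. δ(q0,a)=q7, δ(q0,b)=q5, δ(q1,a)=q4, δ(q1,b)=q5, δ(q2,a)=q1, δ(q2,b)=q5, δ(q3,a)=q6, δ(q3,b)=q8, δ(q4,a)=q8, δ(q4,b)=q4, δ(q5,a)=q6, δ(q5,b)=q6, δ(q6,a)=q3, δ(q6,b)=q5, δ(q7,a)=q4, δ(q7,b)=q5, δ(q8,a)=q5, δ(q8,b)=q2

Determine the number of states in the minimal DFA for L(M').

7

Reachable states from the start: {q1,q2,q3,q4,q5,q6,q8}. Unreachable: {q0,q7} — drop them.
P0 = {q6} | {q1,q2,q3,q4,q5,q8}.
On input a, block {q1,q2,q3,q4,q5,q8} splits into {q1,q2,q4,q8} and {q3,q5}.
On input a, block {q1,q2,q4,q8} splits into {q1,q2,q4} and {q8}.
On input a, block {q1,q2,q4} splits into {q1,q2} and {q4}.
Split {q1,q2} by δ(·,a) → {q1} and {q2}.
On input b, block {q3,q5} splits into {q3} and {q5}.
Stable partition: {q6} | {q1} | {q3} | {q8} | {q4} | {q2} | {q5} — 7 equivalence classes.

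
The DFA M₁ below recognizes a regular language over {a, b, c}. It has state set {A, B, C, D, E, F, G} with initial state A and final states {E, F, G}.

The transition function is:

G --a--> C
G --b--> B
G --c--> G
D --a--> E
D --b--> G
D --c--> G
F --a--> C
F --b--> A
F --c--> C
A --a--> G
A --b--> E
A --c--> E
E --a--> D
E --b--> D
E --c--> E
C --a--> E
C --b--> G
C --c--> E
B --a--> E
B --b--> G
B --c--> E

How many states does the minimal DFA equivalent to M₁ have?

First remove the unreachable states {F}; 6 states remain.
P0 = {E,G} | {A,B,C,D}.
Stable partition: {E,G} | {A,B,C,D} — 2 equivalence classes.

2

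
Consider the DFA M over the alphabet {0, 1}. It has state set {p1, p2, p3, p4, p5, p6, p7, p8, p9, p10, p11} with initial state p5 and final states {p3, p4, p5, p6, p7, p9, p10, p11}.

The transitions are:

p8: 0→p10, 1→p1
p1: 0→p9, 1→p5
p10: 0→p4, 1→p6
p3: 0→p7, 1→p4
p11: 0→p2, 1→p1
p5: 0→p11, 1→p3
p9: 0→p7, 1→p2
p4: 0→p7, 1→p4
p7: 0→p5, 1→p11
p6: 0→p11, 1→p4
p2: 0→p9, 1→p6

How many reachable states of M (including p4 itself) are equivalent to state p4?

2

Reachable states from the start: {p1,p2,p3,p4,p5,p6,p7,p9,p11}. Unreachable: {p8,p10} — drop them.
Start with accepting vs non-accepting: {p3,p4,p5,p6,p7,p9,p11} | {p1,p2}.
On input 0, block {p3,p4,p5,p6,p7,p9,p11} splits into {p3,p4,p5,p6,p7,p9} and {p11}.
On input 0, block {p3,p4,p5,p6,p7,p9} splits into {p3,p4,p7,p9} and {p5,p6}.
On input 0, block {p3,p4,p7,p9} splits into {p3,p4,p9} and {p7}.
On input 1, block {p3,p4,p9} splits into {p3,p4} and {p9}.
No further refinement is possible. Final partition (6 blocks): {p3,p4} | {p1,p2} | {p11} | {p5,p6} | {p7} | {p9}.
State p4 belongs to the block {p3,p4}, which has 2 states.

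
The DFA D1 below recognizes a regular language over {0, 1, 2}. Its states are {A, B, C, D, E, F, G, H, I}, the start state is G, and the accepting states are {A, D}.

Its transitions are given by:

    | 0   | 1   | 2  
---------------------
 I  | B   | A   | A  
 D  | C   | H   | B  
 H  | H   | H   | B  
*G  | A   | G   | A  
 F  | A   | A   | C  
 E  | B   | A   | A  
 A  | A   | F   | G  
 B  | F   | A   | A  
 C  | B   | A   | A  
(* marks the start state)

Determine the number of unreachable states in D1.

4

Starting at G and following transitions, the reachable set is {A, B, C, F, G}. That leaves D, E, H, I unreachable — 4 in total.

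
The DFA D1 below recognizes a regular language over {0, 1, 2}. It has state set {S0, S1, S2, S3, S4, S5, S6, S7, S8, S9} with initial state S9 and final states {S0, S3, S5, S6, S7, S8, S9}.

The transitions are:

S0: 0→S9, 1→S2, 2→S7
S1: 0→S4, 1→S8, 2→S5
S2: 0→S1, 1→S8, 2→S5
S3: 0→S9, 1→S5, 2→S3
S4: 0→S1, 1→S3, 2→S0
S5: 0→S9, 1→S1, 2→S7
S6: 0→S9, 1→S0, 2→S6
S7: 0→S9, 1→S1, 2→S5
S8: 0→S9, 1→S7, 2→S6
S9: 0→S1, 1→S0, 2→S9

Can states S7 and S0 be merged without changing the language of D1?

All states are reachable from the start state.
Initial partition by acceptance: {S0,S3,S5,S6,S7,S8,S9} | {S1,S2,S4}.
Split {S0,S3,S5,S6,S7,S8,S9} by δ(·,0) → {S0,S3,S5,S6,S7,S8} and {S9}.
On input 1, block {S0,S3,S5,S6,S7,S8} splits into {S0,S5,S7} and {S3,S6,S8}.
The partition is now stable with 4 blocks: {S0,S5,S7} | {S1,S2,S4} | {S9} | {S3,S6,S8}.
S7 and S0 lie in the same block of the stable partition, so they are equivalent — no string distinguishes them.

Yes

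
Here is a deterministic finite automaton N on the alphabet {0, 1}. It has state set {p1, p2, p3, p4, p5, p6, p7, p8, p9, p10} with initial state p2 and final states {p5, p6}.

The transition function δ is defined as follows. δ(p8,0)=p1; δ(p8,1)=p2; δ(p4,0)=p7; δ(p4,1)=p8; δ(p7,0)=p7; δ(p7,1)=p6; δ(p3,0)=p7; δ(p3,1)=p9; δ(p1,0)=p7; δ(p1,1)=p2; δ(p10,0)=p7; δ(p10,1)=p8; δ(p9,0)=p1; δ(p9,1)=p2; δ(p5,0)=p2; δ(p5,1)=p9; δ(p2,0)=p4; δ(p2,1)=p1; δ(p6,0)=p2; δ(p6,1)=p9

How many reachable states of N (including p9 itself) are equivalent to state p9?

States {p3,p5,p10} cannot be reached from the start state, so discard them.
Start with accepting vs non-accepting: {p6} | {p1,p2,p4,p7,p8,p9}.
Refine {p1,p2,p4,p7,p8,p9} on symbol 1: members go to different blocks, giving {p1,p2,p4,p8,p9} and {p7}.
On input 0, block {p1,p2,p4,p8,p9} splits into {p2,p8,p9} and {p1,p4}.
On input 1, block {p2,p8,p9} splits into {p8,p9} and {p2}.
Refine {p1,p4} on symbol 1: members go to different blocks, giving {p1} and {p4}.
No further refinement is possible. Final partition (6 blocks): {p6} | {p8,p9} | {p7} | {p1} | {p2} | {p4}.
The equivalence class containing p9 is {p8,p9}, of size 2.

2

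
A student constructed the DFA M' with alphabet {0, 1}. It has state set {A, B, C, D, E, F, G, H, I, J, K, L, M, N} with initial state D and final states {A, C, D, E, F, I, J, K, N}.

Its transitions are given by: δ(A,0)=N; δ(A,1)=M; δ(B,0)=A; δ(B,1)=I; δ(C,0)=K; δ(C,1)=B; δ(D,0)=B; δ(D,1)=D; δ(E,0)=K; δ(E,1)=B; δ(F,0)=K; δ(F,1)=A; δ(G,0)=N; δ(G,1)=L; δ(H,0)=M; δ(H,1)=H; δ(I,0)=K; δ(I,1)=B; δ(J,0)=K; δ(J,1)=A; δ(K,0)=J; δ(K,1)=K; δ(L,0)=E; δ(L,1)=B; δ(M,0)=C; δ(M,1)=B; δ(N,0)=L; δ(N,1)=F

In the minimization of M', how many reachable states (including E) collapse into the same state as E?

3

States {G,H} cannot be reached from the start state, so discard them.
Start with accepting vs non-accepting: {A,C,D,E,F,I,J,K,N} | {B,L,M}.
On input 0, block {A,C,D,E,F,I,J,K,N} splits into {A,C,E,F,I,J,K} and {D,N}.
Refine {A,C,E,F,I,J,K} on symbol 0: members go to different blocks, giving {C,E,F,I,J,K} and {A}.
Split {C,E,F,I,J,K} by δ(·,1) → {C,E,I} and {F,J} and {K}.
Split {B,L,M} by δ(·,0) → {L,M} and {B}.
On input 0, block {D,N} splits into {D} and {N}.
The partition is now stable with 8 blocks: {C,E,I} | {L,M} | {D} | {A} | {F,J} | {K} | {B} | {N}.
State E belongs to the block {C,E,I}, which has 3 states.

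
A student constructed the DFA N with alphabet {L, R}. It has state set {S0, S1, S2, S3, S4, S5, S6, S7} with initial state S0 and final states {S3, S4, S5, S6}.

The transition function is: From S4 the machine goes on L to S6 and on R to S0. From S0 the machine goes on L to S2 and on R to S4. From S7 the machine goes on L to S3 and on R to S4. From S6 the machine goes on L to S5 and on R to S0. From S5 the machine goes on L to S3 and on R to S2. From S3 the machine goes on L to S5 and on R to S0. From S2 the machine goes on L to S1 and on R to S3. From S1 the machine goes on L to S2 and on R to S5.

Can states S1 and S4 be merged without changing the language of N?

No

First remove the unreachable states {S7}; 7 states remain.
Initial partition by acceptance: {S3,S4,S5,S6} | {S0,S1,S2}.
Stable partition: {S3,S4,S5,S6} | {S0,S1,S2} — 2 equivalence classes.
S1 and S4 end up in different blocks, so they are distinguishable. For instance, the string 'ε' is accepted from only S4.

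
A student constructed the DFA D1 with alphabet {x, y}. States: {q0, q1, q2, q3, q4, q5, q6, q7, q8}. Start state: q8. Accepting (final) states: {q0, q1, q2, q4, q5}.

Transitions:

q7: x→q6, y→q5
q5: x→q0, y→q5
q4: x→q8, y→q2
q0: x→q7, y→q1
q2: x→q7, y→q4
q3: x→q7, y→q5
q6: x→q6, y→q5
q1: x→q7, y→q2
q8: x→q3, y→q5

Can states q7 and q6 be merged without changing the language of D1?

Yes

Every state is reachable, so we keep all 9.
P0 = {q0,q1,q2,q4,q5} | {q3,q6,q7,q8}.
Refine {q0,q1,q2,q4,q5} on symbol x: members go to different blocks, giving {q0,q1,q2,q4} and {q5}.
No further refinement is possible. Final partition (3 blocks): {q0,q1,q2,q4} | {q3,q6,q7,q8} | {q5}.
q7 and q6 lie in the same block of the stable partition, so they are equivalent — no string distinguishes them.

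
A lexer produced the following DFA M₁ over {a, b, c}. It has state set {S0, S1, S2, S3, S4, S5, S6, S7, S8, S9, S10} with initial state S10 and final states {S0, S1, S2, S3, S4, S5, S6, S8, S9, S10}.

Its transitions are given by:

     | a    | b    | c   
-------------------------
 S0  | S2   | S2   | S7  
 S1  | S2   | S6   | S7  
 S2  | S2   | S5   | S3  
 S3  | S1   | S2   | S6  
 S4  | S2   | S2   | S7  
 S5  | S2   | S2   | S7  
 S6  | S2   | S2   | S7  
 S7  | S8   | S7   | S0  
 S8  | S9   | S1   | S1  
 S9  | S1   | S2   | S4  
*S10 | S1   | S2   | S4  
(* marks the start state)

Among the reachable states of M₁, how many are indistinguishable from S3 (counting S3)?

All states are reachable from the start state.
Initial partition by acceptance: {S0,S1,S2,S3,S4,S5,S6,S8,S9,S10} | {S7}.
Split {S0,S1,S2,S3,S4,S5,S6,S8,S9,S10} by δ(·,c) → {S0,S1,S4,S5,S6} and {S2,S3,S8,S9,S10}.
Split {S0,S1,S4,S5,S6} by δ(·,b) → {S0,S4,S5,S6} and {S1}.
Split {S2,S3,S8,S9,S10} by δ(·,a) → {S3,S9,S10} and {S2,S8}.
Refine {S2,S8} on symbol a: members go to different blocks, giving {S2} and {S8}.
Stable partition: {S0,S4,S5,S6} | {S7} | {S3,S9,S10} | {S1} | {S2} | {S8} — 6 equivalence classes.
State S3 belongs to the block {S3,S9,S10}, which has 3 states.

3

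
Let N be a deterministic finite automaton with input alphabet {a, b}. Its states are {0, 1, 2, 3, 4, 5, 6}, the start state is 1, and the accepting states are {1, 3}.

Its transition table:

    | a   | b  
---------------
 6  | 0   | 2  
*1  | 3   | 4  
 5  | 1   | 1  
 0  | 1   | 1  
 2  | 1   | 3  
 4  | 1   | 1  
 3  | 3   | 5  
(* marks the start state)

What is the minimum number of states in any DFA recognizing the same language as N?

First remove the unreachable states {0,2,6}; 4 states remain.
P0 = {1,3} | {4,5}.
Stable partition: {1,3} | {4,5} — 2 equivalence classes.

2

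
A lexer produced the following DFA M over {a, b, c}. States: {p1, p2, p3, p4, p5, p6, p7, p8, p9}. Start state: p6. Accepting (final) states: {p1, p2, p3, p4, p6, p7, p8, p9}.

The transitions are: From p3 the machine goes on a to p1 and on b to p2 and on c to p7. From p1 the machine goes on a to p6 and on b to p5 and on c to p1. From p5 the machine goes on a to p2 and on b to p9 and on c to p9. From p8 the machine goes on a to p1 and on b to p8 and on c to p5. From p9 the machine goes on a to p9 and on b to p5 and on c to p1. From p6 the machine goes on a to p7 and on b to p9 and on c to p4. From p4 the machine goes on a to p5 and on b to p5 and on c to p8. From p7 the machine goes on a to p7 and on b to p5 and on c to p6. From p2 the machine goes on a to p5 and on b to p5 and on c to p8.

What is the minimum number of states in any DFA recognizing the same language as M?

7

First remove the unreachable states {p3}; 8 states remain.
Start with accepting vs non-accepting: {p1,p2,p4,p6,p7,p8,p9} | {p5}.
On input a, block {p1,p2,p4,p6,p7,p8,p9} splits into {p1,p6,p7,p8,p9} and {p2,p4}.
Refine {p1,p6,p7,p8,p9} on symbol b: members go to different blocks, giving {p1,p7,p9} and {p6,p8}.
On input a, block {p1,p7,p9} splits into {p7,p9} and {p1}.
On input c, block {p7,p9} splits into {p7} and {p9}.
Split {p6,p8} by δ(·,a) → {p6} and {p8}.
The partition is now stable with 7 blocks: {p7} | {p5} | {p2,p4} | {p6} | {p1} | {p9} | {p8}.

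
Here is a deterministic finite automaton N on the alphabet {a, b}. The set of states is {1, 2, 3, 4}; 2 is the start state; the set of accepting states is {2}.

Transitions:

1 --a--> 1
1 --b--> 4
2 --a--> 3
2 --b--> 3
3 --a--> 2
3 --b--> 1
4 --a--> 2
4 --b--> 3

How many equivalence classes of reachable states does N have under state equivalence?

4

Every state is reachable, so we keep all 4.
Initial partition by acceptance: {2} | {1,3,4}.
Split {1,3,4} by δ(·,a) → {3,4} and {1}.
Refine {3,4} on symbol b: members go to different blocks, giving {3} and {4}.
No further refinement is possible. Final partition (4 blocks): {2} | {3} | {1} | {4}.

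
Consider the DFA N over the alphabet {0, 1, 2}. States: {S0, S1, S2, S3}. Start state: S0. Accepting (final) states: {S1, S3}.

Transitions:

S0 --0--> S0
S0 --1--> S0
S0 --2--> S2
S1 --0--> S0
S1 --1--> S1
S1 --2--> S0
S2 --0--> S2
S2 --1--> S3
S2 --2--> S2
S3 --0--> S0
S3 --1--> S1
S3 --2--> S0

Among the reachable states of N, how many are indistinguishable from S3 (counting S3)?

2

P0 = {S1,S3} | {S0,S2}.
Split {S0,S2} by δ(·,1) → {S0} and {S2}.
Stable partition: {S1,S3} | {S0} | {S2} — 3 equivalence classes.
The equivalence class containing S3 is {S1,S3}, of size 2.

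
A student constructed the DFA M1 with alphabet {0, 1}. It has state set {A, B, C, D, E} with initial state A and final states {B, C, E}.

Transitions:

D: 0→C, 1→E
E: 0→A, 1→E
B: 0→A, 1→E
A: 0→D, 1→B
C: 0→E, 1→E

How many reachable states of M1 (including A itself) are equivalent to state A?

1

P0 = {B,C,E} | {A,D}.
On input 0, block {B,C,E} splits into {B,E} and {C}.
Refine {A,D} on symbol 0: members go to different blocks, giving {A} and {D}.
No further refinement is possible. Final partition (4 blocks): {B,E} | {A} | {C} | {D}.
State A belongs to the block {A}, which has 1 states.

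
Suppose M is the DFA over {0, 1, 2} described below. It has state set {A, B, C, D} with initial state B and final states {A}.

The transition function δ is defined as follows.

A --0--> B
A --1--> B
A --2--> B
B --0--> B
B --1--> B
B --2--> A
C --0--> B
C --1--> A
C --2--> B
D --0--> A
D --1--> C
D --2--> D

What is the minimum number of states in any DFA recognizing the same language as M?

2

First remove the unreachable states {C,D}; 2 states remain.
Start with accepting vs non-accepting: {A} | {B}.
The partition is now stable with 2 blocks: {A} | {B}.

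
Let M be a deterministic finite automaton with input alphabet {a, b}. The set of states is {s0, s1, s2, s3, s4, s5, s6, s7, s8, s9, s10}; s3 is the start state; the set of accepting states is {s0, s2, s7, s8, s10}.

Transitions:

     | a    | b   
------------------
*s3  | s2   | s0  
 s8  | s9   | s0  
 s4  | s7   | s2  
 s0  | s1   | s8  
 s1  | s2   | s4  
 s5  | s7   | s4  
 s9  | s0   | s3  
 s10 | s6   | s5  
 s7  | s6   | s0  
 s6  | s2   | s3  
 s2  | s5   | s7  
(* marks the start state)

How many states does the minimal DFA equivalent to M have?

3

First remove the unreachable states {s10}; 10 states remain.
P0 = {s0,s2,s7,s8} | {s1,s3,s4,s5,s6,s9}.
On input b, block {s1,s3,s4,s5,s6,s9} splits into {s1,s5,s6,s9} and {s3,s4}.
Stable partition: {s0,s2,s7,s8} | {s1,s5,s6,s9} | {s3,s4} — 3 equivalence classes.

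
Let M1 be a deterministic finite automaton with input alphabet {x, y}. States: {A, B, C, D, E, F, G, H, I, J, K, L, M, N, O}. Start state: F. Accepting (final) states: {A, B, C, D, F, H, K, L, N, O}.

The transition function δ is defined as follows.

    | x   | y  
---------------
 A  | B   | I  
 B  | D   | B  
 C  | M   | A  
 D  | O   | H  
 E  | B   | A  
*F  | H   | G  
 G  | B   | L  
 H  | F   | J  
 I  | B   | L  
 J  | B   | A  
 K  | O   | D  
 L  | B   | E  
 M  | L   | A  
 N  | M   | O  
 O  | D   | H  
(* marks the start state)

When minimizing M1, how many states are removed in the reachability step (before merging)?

Starting at F and following transitions, the reachable set is {A, B, D, E, F, G, H, I, J, L, O}. That leaves C, K, M, N unreachable — 4 in total.

4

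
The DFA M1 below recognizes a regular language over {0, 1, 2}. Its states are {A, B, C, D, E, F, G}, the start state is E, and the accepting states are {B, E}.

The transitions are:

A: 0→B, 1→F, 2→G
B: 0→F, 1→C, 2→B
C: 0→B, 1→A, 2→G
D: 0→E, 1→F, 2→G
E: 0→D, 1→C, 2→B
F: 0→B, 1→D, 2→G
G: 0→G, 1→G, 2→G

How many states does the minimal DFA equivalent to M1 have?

3

All states are reachable from the start state.
Initial partition by acceptance: {B,E} | {A,C,D,F,G}.
Split {A,C,D,F,G} by δ(·,0) → {A,C,D,F} and {G}.
The partition is now stable with 3 blocks: {B,E} | {A,C,D,F} | {G}.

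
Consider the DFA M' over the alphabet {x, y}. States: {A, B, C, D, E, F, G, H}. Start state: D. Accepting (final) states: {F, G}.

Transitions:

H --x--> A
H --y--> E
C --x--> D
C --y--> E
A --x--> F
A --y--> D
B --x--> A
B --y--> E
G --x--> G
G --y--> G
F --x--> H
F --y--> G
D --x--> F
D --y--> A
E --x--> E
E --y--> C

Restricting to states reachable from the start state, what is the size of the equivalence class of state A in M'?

States {B} cannot be reached from the start state, so discard them.
Start with accepting vs non-accepting: {F,G} | {A,C,D,E,H}.
On input x, block {F,G} splits into {F} and {G}.
Refine {A,C,D,E,H} on symbol x: members go to different blocks, giving {C,E,H} and {A,D}.
On input x, block {C,E,H} splits into {C,H} and {E}.
No further refinement is possible. Final partition (5 blocks): {F} | {C,H} | {G} | {A,D} | {E}.
State A belongs to the block {A,D}, which has 2 states.

2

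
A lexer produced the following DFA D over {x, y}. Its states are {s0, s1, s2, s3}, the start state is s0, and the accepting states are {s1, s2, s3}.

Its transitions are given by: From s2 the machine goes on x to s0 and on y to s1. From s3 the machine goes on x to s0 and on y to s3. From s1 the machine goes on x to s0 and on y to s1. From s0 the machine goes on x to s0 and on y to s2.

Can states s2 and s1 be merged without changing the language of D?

First remove the unreachable states {s3}; 3 states remain.
Start with accepting vs non-accepting: {s1,s2} | {s0}.
The partition is now stable with 2 blocks: {s1,s2} | {s0}.
s2 and s1 lie in the same block of the stable partition, so they are equivalent — no string distinguishes them.

Yes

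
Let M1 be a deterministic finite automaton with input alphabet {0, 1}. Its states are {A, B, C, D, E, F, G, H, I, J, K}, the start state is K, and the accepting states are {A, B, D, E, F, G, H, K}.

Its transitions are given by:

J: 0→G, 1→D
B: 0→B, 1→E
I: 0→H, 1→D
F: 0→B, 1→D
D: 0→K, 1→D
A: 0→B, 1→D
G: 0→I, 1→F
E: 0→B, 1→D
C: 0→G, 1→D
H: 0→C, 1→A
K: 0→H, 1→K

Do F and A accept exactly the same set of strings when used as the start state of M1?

Yes

States {J} cannot be reached from the start state, so discard them.
Start with accepting vs non-accepting: {A,B,D,E,F,G,H,K} | {C,I}.
Refine {A,B,D,E,F,G,H,K} on symbol 0: members go to different blocks, giving {A,B,D,E,F,K} and {G,H}.
Split {A,B,D,E,F,K} by δ(·,0) → {A,B,D,E,F} and {K}.
Refine {A,B,D,E,F} on symbol 0: members go to different blocks, giving {A,B,E,F} and {D}.
Split {A,B,E,F} by δ(·,1) → {A,E,F} and {B}.
The partition is now stable with 6 blocks: {A,E,F} | {C,I} | {G,H} | {K} | {D} | {B}.
F and A lie in the same block of the stable partition, so they are equivalent — no string distinguishes them.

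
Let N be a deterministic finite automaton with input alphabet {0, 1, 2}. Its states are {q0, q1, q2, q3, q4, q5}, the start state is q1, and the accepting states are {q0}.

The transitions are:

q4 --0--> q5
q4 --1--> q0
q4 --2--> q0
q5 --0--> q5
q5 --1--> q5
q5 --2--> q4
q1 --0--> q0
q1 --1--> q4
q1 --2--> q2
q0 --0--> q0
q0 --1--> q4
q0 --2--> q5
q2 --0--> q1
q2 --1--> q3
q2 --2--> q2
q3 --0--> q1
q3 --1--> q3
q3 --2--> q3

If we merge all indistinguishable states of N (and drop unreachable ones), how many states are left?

5

P0 = {q0} | {q1,q2,q3,q4,q5}.
Split {q1,q2,q3,q4,q5} by δ(·,0) → {q2,q3,q4,q5} and {q1}.
On input 0, block {q2,q3,q4,q5} splits into {q2,q3} and {q4,q5}.
On input 1, block {q4,q5} splits into {q4} and {q5}.
Stable partition: {q0} | {q2,q3} | {q1} | {q4} | {q5} — 5 equivalence classes.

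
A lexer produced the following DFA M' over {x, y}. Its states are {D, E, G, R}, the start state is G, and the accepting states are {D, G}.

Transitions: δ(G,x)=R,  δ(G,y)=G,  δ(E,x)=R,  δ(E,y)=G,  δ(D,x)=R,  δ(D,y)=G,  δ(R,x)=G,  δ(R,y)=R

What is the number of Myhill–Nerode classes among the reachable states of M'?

2

States {D,E} cannot be reached from the start state, so discard them.
P0 = {G} | {R}.
No further refinement is possible. Final partition (2 blocks): {G} | {R}.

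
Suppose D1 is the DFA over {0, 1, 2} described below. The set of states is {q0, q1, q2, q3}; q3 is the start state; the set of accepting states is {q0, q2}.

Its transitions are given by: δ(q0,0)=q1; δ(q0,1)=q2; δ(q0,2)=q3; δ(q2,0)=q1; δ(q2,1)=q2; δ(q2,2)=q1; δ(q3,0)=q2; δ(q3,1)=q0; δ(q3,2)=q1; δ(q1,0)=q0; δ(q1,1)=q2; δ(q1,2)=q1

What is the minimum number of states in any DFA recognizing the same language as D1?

2

Every state is reachable, so we keep all 4.
Initial partition by acceptance: {q0,q2} | {q1,q3}.
The partition is now stable with 2 blocks: {q0,q2} | {q1,q3}.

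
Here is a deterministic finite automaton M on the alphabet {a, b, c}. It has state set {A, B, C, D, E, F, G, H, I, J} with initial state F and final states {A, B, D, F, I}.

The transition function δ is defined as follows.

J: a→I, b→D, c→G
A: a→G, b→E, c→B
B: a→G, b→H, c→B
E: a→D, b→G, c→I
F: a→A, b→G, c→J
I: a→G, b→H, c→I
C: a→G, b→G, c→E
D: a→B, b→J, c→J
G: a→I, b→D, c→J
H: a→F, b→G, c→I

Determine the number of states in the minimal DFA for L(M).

4

States {C} cannot be reached from the start state, so discard them.
Initial partition by acceptance: {A,B,D,F,I} | {E,G,H,J}.
Split {A,B,D,F,I} by δ(·,a) → {A,B,I} and {D,F}.
On input a, block {E,G,H,J} splits into {E,H} and {G,J}.
Stable partition: {A,B,I} | {E,H} | {D,F} | {G,J} — 4 equivalence classes.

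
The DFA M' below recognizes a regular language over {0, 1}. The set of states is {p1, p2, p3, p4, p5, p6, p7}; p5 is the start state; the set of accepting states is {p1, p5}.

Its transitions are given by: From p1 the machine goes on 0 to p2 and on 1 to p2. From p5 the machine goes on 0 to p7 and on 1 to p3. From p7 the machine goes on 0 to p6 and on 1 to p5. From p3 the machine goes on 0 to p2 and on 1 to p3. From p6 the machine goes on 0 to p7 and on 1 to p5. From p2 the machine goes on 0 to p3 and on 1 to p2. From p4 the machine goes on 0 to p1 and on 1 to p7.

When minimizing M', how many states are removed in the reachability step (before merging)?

Starting at p5 and following transitions, the reachable set is {p2, p3, p5, p6, p7}. That leaves p1, p4 unreachable — 2 in total.

2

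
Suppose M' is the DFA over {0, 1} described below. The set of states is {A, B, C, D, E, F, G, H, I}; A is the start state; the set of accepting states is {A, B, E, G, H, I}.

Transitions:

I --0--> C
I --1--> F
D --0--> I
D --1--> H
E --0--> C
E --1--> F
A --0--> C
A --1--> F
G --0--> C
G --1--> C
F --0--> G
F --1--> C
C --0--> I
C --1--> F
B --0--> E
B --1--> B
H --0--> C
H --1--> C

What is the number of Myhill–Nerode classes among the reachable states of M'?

States {B,D,E,H} cannot be reached from the start state, so discard them.
Initial partition by acceptance: {A,G,I} | {C,F}.
Stable partition: {A,G,I} | {C,F} — 2 equivalence classes.

2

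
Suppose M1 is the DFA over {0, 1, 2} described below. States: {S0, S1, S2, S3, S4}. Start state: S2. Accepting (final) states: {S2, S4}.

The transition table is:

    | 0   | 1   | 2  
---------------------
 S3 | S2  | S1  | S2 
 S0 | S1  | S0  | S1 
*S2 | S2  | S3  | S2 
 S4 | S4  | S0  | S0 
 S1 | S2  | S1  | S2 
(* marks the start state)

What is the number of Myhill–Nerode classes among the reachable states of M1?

2

First remove the unreachable states {S0,S4}; 3 states remain.
P0 = {S2} | {S1,S3}.
Stable partition: {S2} | {S1,S3} — 2 equivalence classes.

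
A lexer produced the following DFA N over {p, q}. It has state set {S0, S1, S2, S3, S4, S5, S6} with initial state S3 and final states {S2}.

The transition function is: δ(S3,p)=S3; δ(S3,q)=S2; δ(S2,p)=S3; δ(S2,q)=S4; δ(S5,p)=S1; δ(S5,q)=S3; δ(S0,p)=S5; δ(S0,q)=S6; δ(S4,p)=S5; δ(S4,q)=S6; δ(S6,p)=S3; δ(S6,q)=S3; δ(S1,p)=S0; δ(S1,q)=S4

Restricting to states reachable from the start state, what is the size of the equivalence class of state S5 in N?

1

Start with accepting vs non-accepting: {S2} | {S0,S1,S3,S4,S5,S6}.
Split {S0,S1,S3,S4,S5,S6} by δ(·,q) → {S0,S1,S4,S5,S6} and {S3}.
Split {S0,S1,S4,S5,S6} by δ(·,p) → {S0,S1,S4,S5} and {S6}.
Refine {S0,S1,S4,S5} on symbol q: members go to different blocks, giving {S0,S4} and {S1} and {S5}.
Stable partition: {S2} | {S0,S4} | {S3} | {S6} | {S1} | {S5} — 6 equivalence classes.
The equivalence class containing S5 is {S5}, of size 1.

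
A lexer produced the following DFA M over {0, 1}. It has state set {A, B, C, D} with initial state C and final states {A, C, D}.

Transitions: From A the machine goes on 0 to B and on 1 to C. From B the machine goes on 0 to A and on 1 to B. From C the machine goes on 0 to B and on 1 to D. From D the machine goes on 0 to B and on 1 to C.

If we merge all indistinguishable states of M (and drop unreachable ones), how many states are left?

Initial partition by acceptance: {A,C,D} | {B}.
The partition is now stable with 2 blocks: {A,C,D} | {B}.

2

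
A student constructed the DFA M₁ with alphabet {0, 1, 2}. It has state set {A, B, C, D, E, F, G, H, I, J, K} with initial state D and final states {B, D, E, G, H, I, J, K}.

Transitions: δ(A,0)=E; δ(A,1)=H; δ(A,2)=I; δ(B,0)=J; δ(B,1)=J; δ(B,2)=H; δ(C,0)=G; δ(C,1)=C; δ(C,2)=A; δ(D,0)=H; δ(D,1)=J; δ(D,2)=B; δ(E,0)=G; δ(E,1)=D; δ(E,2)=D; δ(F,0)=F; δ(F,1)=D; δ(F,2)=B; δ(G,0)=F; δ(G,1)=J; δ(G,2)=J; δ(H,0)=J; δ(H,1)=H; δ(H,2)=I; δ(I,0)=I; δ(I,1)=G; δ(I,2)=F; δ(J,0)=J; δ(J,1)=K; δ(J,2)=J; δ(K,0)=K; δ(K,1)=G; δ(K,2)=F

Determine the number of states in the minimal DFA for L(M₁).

7

Reachable states from the start: {B,D,F,G,H,I,J,K}. Unreachable: {A,C,E} — drop them.
P0 = {B,D,G,H,I,J,K} | {F}.
On input 0, block {B,D,G,H,I,J,K} splits into {B,D,H,I,J,K} and {G}.
Refine {B,D,H,I,J,K} on symbol 1: members go to different blocks, giving {B,D,H,J} and {I,K}.
On input 1, block {B,D,H,J} splits into {B,D,H} and {J}.
On input 0, block {B,D,H} splits into {B,H} and {D}.
Refine {B,H} on symbol 1: members go to different blocks, giving {B} and {H}.
Stable partition: {B} | {F} | {G} | {I,K} | {J} | {D} | {H} — 7 equivalence classes.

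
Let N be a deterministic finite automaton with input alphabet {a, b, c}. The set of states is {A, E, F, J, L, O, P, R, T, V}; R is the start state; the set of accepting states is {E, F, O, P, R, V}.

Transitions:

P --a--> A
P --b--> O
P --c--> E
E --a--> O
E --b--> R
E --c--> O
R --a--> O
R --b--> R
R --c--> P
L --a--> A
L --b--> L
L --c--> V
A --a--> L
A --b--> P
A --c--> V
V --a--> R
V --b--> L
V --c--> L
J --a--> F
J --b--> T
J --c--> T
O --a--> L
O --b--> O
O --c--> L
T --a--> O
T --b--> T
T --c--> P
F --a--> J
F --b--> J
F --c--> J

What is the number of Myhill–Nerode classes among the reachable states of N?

7

States {F,J,T} cannot be reached from the start state, so discard them.
Start with accepting vs non-accepting: {E,O,P,R,V} | {A,L}.
On input a, block {E,O,P,R,V} splits into {E,R,V} and {O,P}.
On input a, block {E,R,V} splits into {E,R} and {V}.
Split {A,L} by δ(·,b) → {L} and {A}.
On input a, block {O,P} splits into {O} and {P}.
Refine {E,R} on symbol c: members go to different blocks, giving {E} and {R}.
Stable partition: {E} | {L} | {O} | {V} | {A} | {P} | {R} — 7 equivalence classes.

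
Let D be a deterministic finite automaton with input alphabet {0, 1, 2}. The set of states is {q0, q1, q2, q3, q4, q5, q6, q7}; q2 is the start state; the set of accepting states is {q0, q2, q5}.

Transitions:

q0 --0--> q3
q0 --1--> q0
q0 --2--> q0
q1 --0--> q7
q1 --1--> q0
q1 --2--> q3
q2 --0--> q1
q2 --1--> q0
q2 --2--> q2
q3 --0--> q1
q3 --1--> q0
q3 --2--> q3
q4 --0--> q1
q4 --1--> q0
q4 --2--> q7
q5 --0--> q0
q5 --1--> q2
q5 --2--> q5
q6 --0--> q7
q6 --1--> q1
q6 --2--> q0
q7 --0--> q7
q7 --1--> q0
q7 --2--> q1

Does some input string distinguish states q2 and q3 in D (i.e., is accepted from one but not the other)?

First remove the unreachable states {q4,q5,q6}; 5 states remain.
Initial partition by acceptance: {q0,q2} | {q1,q3,q7}.
Stable partition: {q0,q2} | {q1,q3,q7} — 2 equivalence classes.
q2 and q3 end up in different blocks, so they are distinguishable. For instance, the string 'ε' is accepted from only q2.

Yes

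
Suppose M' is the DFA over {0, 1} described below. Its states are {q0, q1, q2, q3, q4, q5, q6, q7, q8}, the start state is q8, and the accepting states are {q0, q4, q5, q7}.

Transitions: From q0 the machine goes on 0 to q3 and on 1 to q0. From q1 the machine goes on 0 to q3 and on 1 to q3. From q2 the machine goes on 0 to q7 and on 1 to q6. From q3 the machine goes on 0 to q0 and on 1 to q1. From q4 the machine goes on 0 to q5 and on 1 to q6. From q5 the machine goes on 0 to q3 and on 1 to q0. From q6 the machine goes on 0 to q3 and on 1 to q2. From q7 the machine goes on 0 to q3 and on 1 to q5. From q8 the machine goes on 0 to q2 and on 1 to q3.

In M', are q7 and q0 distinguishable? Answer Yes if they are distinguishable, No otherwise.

No

First remove the unreachable states {q4}; 8 states remain.
Start with accepting vs non-accepting: {q0,q5,q7} | {q1,q2,q3,q6,q8}.
Split {q1,q2,q3,q6,q8} by δ(·,0) → {q1,q6,q8} and {q2,q3}.
Stable partition: {q0,q5,q7} | {q1,q6,q8} | {q2,q3} — 3 equivalence classes.
q7 and q0 lie in the same block of the stable partition, so they are equivalent — no string distinguishes them.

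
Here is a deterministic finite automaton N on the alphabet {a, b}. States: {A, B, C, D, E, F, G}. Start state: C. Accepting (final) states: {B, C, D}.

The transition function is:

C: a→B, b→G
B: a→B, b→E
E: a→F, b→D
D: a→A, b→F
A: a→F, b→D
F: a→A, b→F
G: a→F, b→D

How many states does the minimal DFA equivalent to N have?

P0 = {B,C,D} | {A,E,F,G}.
Refine {B,C,D} on symbol a: members go to different blocks, giving {B,C} and {D}.
On input b, block {A,E,F,G} splits into {A,E,G} and {F}.
The partition is now stable with 4 blocks: {B,C} | {A,E,G} | {D} | {F}.

4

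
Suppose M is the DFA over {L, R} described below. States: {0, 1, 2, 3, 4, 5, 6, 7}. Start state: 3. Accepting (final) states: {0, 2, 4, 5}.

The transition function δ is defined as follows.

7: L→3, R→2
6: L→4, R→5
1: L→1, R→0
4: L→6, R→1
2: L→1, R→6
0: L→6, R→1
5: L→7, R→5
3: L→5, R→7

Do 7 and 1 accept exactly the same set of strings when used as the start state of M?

Every state is reachable, so we keep all 8.
Start with accepting vs non-accepting: {0,2,4,5} | {1,3,6,7}.
Split {0,2,4,5} by δ(·,R) → {0,2,4} and {5}.
Split {1,3,6,7} by δ(·,L) → {1,7} and {3} and {6}.
Split {0,2,4} by δ(·,L) → {0,4} and {2}.
Split {1,7} by δ(·,L) → {1} and {7}.
The partition is now stable with 7 blocks: {0,4} | {1} | {5} | {3} | {6} | {2} | {7}.
7 and 1 end up in different blocks, so they are distinguishable. For instance, the string 'LL' is accepted from only 7.

No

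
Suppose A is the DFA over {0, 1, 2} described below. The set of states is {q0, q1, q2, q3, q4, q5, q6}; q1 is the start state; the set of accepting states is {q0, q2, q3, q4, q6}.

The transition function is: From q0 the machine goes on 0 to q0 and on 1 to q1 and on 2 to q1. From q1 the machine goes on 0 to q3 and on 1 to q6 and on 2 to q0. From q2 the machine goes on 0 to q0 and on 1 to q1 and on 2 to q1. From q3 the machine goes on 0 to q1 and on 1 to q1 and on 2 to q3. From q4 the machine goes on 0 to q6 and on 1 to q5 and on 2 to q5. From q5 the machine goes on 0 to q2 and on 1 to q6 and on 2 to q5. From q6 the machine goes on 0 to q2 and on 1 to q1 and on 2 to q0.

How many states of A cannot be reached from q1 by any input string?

2

BFS from q1 reaches {q0, q1, q2, q3, q6}; the 2 state(s) q4, q5 are never visited.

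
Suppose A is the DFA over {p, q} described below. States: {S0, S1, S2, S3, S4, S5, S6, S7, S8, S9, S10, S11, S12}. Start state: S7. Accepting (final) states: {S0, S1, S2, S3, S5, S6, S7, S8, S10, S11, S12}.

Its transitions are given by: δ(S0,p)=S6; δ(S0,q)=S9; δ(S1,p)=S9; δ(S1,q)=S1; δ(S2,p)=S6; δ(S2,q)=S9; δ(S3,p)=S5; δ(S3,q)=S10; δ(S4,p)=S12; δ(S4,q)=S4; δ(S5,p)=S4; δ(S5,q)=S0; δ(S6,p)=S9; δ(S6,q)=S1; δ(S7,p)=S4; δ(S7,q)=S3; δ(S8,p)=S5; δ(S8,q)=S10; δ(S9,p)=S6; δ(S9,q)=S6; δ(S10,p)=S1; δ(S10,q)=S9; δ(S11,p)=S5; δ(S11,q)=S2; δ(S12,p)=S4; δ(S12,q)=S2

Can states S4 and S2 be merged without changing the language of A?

No

States {S8,S11} cannot be reached from the start state, so discard them.
Start with accepting vs non-accepting: {S0,S1,S2,S3,S5,S6,S7,S10,S12} | {S4,S9}.
Split {S0,S1,S2,S3,S5,S6,S7,S10,S12} by δ(·,p) → {S1,S5,S6,S7,S12} and {S0,S2,S3,S10}.
Split {S1,S5,S6,S7,S12} by δ(·,q) → {S5,S7,S12} and {S1,S6}.
Refine {S4,S9} on symbol p: members go to different blocks, giving {S4} and {S9}.
On input p, block {S0,S2,S3,S10} splits into {S0,S2,S10} and {S3}.
Split {S5,S7,S12} by δ(·,q) → {S5,S12} and {S7}.
Stable partition: {S5,S12} | {S4} | {S0,S2,S10} | {S1,S6} | {S9} | {S3} | {S7} — 7 equivalence classes.
S4 and S2 end up in different blocks, so they are distinguishable. For instance, the string 'ε' is accepted from only S2.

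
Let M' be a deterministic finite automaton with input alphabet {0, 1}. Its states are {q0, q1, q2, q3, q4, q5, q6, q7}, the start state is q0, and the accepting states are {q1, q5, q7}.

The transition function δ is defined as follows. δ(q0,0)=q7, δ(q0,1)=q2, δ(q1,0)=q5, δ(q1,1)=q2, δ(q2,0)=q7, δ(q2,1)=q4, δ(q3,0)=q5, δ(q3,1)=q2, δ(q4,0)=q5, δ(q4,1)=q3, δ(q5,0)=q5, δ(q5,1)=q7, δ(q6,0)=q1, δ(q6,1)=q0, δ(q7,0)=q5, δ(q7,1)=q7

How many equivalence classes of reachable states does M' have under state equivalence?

2

States {q1,q6} cannot be reached from the start state, so discard them.
Start with accepting vs non-accepting: {q5,q7} | {q0,q2,q3,q4}.
No further refinement is possible. Final partition (2 blocks): {q5,q7} | {q0,q2,q3,q4}.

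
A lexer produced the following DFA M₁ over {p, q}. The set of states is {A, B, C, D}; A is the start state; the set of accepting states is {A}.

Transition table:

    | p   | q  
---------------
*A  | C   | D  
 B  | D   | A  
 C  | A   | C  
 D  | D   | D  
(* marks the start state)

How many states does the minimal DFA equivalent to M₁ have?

3

Reachable states from the start: {A,C,D}. Unreachable: {B} — drop them.
Initial partition by acceptance: {A} | {C,D}.
Split {C,D} by δ(·,p) → {C} and {D}.
Stable partition: {A} | {C} | {D} — 3 equivalence classes.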